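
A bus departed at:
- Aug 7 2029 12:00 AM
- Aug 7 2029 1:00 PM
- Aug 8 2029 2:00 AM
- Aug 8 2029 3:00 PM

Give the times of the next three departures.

Gaps: 13, 13, 13 hours — each event is 13 hours after the previous one.
Aug 8 2029 3:00 PM + 13 h = Aug 9 2029 4:00 AM.
Aug 9 2029 4:00 AM + 13 h = Aug 9 2029 5:00 PM.
Aug 9 2029 5:00 PM + 13 h = Aug 10 2029 6:00 AM.

Aug 9 2029 4:00 AM, Aug 9 2029 5:00 PM, Aug 10 2029 6:00 AM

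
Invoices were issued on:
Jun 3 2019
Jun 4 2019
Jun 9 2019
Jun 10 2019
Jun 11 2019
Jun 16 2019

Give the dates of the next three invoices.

Gaps: 1, 5, 1, 1, 5 days — not constant, but cyclic with period 3.
The events fall on every Monday, Tuesday and Sunday.
Next Monday: Jun 17 2019.
Next Tuesday: Jun 18 2019.
Next Sunday: Jun 23 2019.

Jun 17 2019, Jun 18 2019, Jun 23 2019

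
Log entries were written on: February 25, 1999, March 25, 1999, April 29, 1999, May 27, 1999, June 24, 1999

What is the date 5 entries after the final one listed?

November 25, 1999

Every date is a Thursday; gaps 28, 35, 28, 28 days.
Each is the last Thursday of its month (at least one falls on the 29th or later, ruling out '4th Thursday').
July 1999 ends with Thursday July 29, 1999.
August 1999 ends with Thursday August 26, 1999.
September 1999 ends with Thursday September 30, 1999.
Last Thursday of October 1999: October 28, 1999.
Last Thursday of November 1999: November 25, 1999.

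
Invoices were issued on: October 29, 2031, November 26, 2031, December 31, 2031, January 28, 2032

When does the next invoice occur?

Every date is a Wednesday; gaps 28, 35, 28 days.
Each is the last Wednesday of its month (at least one falls on the 29th or later, ruling out '4th Wednesday').
February 2032 ends with Wednesday February 25, 2032.

February 25, 2032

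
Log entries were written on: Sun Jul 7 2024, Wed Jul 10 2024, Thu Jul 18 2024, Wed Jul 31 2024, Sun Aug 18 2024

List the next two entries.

Tue Sep 10 2024, Tue Oct 8 2024

Intervals are 3, 8, 13, 18 days — an arithmetic progression with common difference 5.
Next gap: 23 days. Sun Aug 18 2024 + 23 days = Tue Sep 10 2024.
Next gap: 28 days. Tue Sep 10 2024 + 28 days = Tue Oct 8 2024.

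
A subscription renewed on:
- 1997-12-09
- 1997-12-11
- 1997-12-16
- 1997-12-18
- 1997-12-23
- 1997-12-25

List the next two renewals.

Every event lands on a Tuesday or Thursday (gaps cycle 2, 5, 2, 5, 2).
So the schedule is: every Tuesday and Thursday.
Next Tuesday: 1997-12-30.
Next Thursday: 1998-01-01.

1997-12-30, 1998-01-01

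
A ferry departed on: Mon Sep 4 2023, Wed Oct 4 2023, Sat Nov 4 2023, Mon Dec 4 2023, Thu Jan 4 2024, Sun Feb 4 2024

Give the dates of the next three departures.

Each date is the 4th; the gaps (30, 31, 30, 31, 31) track the month lengths.
The rule is the 4th of each month.
Next: March 2024 → Mon Mar 4 2024.
April 2024: Thu Apr 4 2024.
May 2024: Sat May 4 2024.

Mon Mar 4 2024, Thu Apr 4 2024, Sat May 4 2024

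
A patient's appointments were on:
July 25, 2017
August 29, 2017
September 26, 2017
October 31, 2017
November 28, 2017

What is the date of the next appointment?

December 26, 2017

These are Tuesdays with 35, 28, 35, 28-day gaps.
Each is the final Tuesday of its month — August 29, 2017 is past the 28th, so '4th Tuesday' doesn't fit.
December 2017 ends with Tuesday December 26, 2017.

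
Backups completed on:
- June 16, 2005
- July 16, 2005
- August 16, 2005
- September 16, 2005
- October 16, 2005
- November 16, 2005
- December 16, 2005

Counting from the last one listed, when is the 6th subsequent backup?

Each date is the 16th; the gaps (30, 31, 31, 30, 31, 30) track the month lengths.
The rule is the 16th of each month.
Next: January 2006 → January 16, 2006.
Next: February 2006 → February 16, 2006.
March 2006: March 16, 2006.
April 2006: April 16, 2006.
Next: May 2006 → May 16, 2006.
June 2006: June 16, 2006.

June 16, 2006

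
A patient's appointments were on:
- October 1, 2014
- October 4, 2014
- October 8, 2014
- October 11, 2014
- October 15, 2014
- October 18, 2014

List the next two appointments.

Every event lands on a Wednesday or Saturday (gaps cycle 3, 4, 3, 4, 3).
So the schedule is: every Wednesday and Saturday.
The following Wednesday is October 22, 2014.
The following Saturday is October 25, 2014.

October 22, 2014; October 25, 2014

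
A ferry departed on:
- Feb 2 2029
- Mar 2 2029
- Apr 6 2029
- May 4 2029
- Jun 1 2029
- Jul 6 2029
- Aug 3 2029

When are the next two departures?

These are Fridays at 28- or 35-day spacing (28, 35, 28, 28, 35, 28).
The pattern: 1st Friday of the month.
1st Friday of September 2029: Sep 7 2029.
October 2029 — 1st Friday is Oct 5 2029.

Sep 7 2029, Oct 5 2029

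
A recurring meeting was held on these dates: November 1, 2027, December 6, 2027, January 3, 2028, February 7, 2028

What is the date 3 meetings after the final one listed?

May 1, 2028

Gaps: 35, 28, 35 days — a mix of 28 and 35. Every date is a Monday.
Each is the 1st Monday of its month.
1st Monday of March 2028: March 6, 2028.
1st Monday of April 2028: April 3, 2028.
1st Monday of May 2028: May 1, 2028.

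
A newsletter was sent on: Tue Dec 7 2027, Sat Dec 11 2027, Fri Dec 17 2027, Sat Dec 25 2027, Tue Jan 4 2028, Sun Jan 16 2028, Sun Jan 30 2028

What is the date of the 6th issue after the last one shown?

Gaps: 4, 6, 8, 10, 12, 14 days — each gap is 2 larger than the previous one.
Next gap: 16 days. Sun Jan 30 2028 + 16 days = Tue Feb 15 2028.
Next gap: 18 days. Tue Feb 15 2028 + 18 days = Sat Mar 4 2028.
Next gap: 20 days. Sat Mar 4 2028 + 20 days = Fri Mar 24 2028.
Next gap: 22 days. Fri Mar 24 2028 + 22 days = Sat Apr 15 2028.
Next gap: 24 days. Sat Apr 15 2028 + 24 days = Tue May 9 2028.
Next gap: 26 days. Tue May 9 2028 + 26 days = Sun Jun 4 2028.

Sun Jun 4 2028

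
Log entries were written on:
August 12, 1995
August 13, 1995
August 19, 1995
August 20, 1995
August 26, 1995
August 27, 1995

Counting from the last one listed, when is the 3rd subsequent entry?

The gap pattern 1, 6, 1, 6, 1 repeats every 2 events.
These are the Saturdays and Sundays of each week.
The following Saturday is September 2, 1995.
Next Sunday: September 3, 1995.
The following Saturday is September 9, 1995.

September 9, 1995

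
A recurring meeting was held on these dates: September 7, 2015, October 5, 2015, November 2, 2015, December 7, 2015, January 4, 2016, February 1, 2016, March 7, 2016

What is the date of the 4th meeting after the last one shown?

These are Mondays at 28- or 35-day spacing (28, 28, 35, 28, 28, 35).
The pattern: 1st Monday of the month.
1st Monday of April 2016: April 4, 2016.
1st Monday of May 2016: May 2, 2016.
1st Monday of June 2016: June 6, 2016.
1st Monday of July 2016: July 4, 2016.

July 4, 2016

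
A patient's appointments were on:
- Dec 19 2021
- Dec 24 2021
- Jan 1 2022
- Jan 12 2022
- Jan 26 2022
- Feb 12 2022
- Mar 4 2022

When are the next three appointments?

Mar 27 2022, Apr 22 2022, May 21 2022

The spacing grows by 3 each time: 5, 8, 11, 14, 17, 20 days.
Next gap: 23 days. Mar 4 2022 + 23 days = Mar 27 2022.
Next gap: 26 days. Mar 27 2022 + 26 days = Apr 22 2022.
Next gap: 29 days. Apr 22 2022 + 29 days = May 21 2022.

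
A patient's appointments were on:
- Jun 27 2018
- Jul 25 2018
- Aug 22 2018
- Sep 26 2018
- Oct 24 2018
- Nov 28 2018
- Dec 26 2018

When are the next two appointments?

All dates are Wednesdays, 28, 28, 35, 28, 35, 28 days apart.
Specifically, the 4th Wednesday of each month.
January 2019 — 4th Wednesday is Jan 23 2019.
4th Wednesday of February 2019: Feb 27 2019.

Jan 23 2019, Feb 27 2019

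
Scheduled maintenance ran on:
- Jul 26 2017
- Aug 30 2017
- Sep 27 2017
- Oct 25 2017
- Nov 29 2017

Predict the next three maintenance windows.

Dec 27 2017, Jan 31 2018, Feb 28 2018

All Wednesdays; the gaps (35, 28, 28, 35) vary with month length.
This is the last Wednesday of each month.
December 2017 ends with Wednesday Dec 27 2017.
Last Wednesday of January 2018: Jan 31 2018.
February 2018 ends with Wednesday Feb 28 2018.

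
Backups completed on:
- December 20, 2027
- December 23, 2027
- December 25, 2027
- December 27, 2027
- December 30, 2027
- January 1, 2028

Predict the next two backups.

January 3, 2028; January 6, 2028

The gap pattern 3, 2, 2, 3, 2 repeats every 3 events.
These are the Mondays, Thursdays and Saturdays of each week.
Next Monday: January 3, 2028.
Next Thursday: January 6, 2028.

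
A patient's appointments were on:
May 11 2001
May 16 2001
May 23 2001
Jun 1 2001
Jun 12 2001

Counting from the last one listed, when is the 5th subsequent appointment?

Sep 5 2001

Gaps: 5, 7, 9, 11 days — each gap is 2 larger than the previous one.
Next gap: 13 days. Jun 12 2001 + 13 days = Jun 25 2001.
Next gap: 15 days. Jun 25 2001 + 15 days = Jul 10 2001.
Next gap: 17 days. Jul 10 2001 + 17 days = Jul 27 2001.
Next gap: 19 days. Jul 27 2001 + 19 days = Aug 15 2001.
Next gap: 21 days. Aug 15 2001 + 21 days = Sep 5 2001.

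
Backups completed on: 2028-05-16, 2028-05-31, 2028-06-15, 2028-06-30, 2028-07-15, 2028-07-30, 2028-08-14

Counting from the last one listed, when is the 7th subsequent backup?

The spacing is 15, 15, 15, 15, 15, 15 days — always 15 days.
2028-08-14 + 15 days = 2028-08-29.
2028-08-29 + 15 days = 2028-09-13.
2028-09-13 + 15 days = 2028-09-28.
2028-09-28 + 15 days = 2028-10-13.
2028-10-13 + 15 days = 2028-10-28.
2028-10-28 + 15 days = 2028-11-12.
2028-11-12 + 15 days = 2028-11-27.

2028-11-27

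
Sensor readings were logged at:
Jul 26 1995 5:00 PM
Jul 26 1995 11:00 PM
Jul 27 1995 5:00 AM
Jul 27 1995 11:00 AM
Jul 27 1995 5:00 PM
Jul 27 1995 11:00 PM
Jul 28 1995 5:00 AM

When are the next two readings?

Jul 28 1995 11:00 AM, Jul 28 1995 5:00 PM

The interval is a steady 6 hours (6, 6, 6, 6, 6, 6).
Jul 28 1995 5:00 AM + 6 h = Jul 28 1995 11:00 AM.
Jul 28 1995 11:00 AM + 6 h = Jul 28 1995 5:00 PM.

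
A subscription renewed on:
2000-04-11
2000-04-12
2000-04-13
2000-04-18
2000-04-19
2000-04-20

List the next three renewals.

Gaps: 1, 1, 5, 1, 1 days — not constant, but cyclic with period 3.
The events fall on every Tuesday, Wednesday and Thursday.
The following Tuesday is 2000-04-25.
The following Wednesday is 2000-04-26.
The following Thursday is 2000-04-27.

2000-04-25, 2000-04-26, 2000-04-27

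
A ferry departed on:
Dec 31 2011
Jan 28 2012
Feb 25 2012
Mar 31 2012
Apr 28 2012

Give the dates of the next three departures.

Every date is a Saturday; gaps 28, 28, 35, 28 days.
Each is the last Saturday of its month (at least one falls on the 29th or later, ruling out '4th Saturday').
Last Saturday of May 2012: May 26 2012.
Last Saturday of June 2012: Jun 30 2012.
July 2012 ends with Saturday Jul 28 2012.

May 26 2012, Jun 30 2012, Jul 28 2012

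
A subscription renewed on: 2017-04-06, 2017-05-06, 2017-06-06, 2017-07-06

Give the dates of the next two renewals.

2017-08-06, 2017-09-06

Each date is the 6th; the gaps (30, 31, 30) track the month lengths.
The rule is the 6th of each month.
August 2017: 2017-08-06.
Next: September 2017 → 2017-09-06.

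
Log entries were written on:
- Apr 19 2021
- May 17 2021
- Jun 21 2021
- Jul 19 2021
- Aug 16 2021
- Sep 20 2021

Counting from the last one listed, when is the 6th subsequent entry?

Mar 21 2022

All dates are Mondays, 28, 35, 28, 28, 35 days apart.
Specifically, the 3rd Monday of each month.
3rd Monday of October 2021: Oct 18 2021.
November 2021 — 3rd Monday is Nov 15 2021.
December 2021 — 3rd Monday is Dec 20 2021.
3rd Monday of January 2022: Jan 17 2022.
February 2022 — 3rd Monday is Feb 21 2022.
March 2022 — 3rd Monday is Mar 21 2022.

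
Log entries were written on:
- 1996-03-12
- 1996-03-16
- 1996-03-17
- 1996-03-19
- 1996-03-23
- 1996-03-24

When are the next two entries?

1996-03-26, 1996-03-30

Every event lands on a Tuesday or Saturday or Sunday (gaps cycle 4, 1, 2, 4, 1).
So the schedule is: every Tuesday, Saturday and Sunday.
The following Tuesday is 1996-03-26.
The following Saturday is 1996-03-30.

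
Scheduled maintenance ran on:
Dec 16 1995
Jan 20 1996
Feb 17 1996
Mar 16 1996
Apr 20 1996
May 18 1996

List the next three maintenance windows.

Jun 15 1996, Jul 20 1996, Aug 17 1996

All dates are Saturdays, 35, 28, 28, 35, 28 days apart.
Specifically, the 3rd Saturday of each month.
June 1996 — 3rd Saturday is Jun 15 1996.
3rd Saturday of July 1996: Jul 20 1996.
August 1996 — 3rd Saturday is Aug 17 1996.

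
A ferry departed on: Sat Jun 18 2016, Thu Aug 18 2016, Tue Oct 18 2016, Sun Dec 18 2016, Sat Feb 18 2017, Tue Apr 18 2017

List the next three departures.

Sun Jun 18 2017, Fri Aug 18 2017, Wed Oct 18 2017

The day-of-month is always 18 (61, 61, 61, 62, 59 days between events).
So this recurs on the 18th of every 2 months.
Next: June 2017 → Sun Jun 18 2017.
Next: August 2017 → Fri Aug 18 2017.
October 2017: Wed Oct 18 2017.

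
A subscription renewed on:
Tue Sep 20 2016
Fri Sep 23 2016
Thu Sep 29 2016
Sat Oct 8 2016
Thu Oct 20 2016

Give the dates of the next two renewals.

Fri Nov 4 2016, Tue Nov 22 2016

Gaps: 3, 6, 9, 12 days — each gap is 3 larger than the previous one.
Next gap: 15 days. Thu Oct 20 2016 + 15 days = Fri Nov 4 2016.
Next gap: 18 days. Fri Nov 4 2016 + 18 days = Tue Nov 22 2016.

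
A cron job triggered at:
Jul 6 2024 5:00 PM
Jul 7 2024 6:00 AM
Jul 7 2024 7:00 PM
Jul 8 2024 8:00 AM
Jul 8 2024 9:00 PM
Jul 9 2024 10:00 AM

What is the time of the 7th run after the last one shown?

Spacing: 13, 13, 13, 13, 13 h — constant 13 h.
Jul 9 2024 10:00 AM + 13 h = Jul 9 2024 11:00 PM.
Jul 9 2024 11:00 PM + 13 h = Jul 10 2024 12:00 PM.
Jul 10 2024 12:00 PM + 13 h = Jul 11 2024 1:00 AM.
Jul 11 2024 1:00 AM + 13 h = Jul 11 2024 2:00 PM.
Jul 11 2024 2:00 PM + 13 h = Jul 12 2024 3:00 AM.
Jul 12 2024 3:00 AM + 13 h = Jul 12 2024 4:00 PM.
Jul 12 2024 4:00 PM + 13 h = Jul 13 2024 5:00 AM.

Jul 13 2024 5:00 AM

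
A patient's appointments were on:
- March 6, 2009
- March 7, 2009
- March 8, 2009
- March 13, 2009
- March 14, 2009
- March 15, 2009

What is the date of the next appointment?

March 20, 2009

Gaps: 1, 1, 5, 1, 1 days — not constant, but cyclic with period 3.
The events fall on every Friday, Saturday and Sunday.
The following Friday is March 20, 2009.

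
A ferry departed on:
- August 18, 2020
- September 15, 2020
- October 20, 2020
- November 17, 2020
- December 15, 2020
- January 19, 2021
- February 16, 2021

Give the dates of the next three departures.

March 16, 2021; April 20, 2021; May 18, 2021

Gaps: 28, 35, 28, 28, 35, 28 days — a mix of 28 and 35. Every date is a Tuesday.
Each is the 3rd Tuesday of its month.
3rd Tuesday of March 2021: March 16, 2021.
April 2021 — 3rd Tuesday is April 20, 2021.
May 2021 — 3rd Tuesday is May 18, 2021.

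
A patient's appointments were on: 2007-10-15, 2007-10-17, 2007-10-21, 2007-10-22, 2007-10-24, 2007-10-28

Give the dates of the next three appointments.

2007-10-29, 2007-10-31, 2007-11-04

The gap pattern 2, 4, 1, 2, 4 repeats every 3 events.
These are the Mondays, Wednesdays and Sundays of each week.
The following Monday is 2007-10-29.
Next Wednesday: 2007-10-31.
The following Sunday is 2007-11-04.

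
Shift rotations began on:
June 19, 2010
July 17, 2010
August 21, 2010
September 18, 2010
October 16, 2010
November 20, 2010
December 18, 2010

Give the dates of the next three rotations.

January 15, 2011; February 19, 2011; March 19, 2011

These are Saturdays at 28- or 35-day spacing (28, 35, 28, 28, 35, 28).
The pattern: 3rd Saturday of the month.
January 2011 — 3rd Saturday is January 15, 2011.
3rd Saturday of February 2011: February 19, 2011.
March 2011 — 3rd Saturday is March 19, 2011.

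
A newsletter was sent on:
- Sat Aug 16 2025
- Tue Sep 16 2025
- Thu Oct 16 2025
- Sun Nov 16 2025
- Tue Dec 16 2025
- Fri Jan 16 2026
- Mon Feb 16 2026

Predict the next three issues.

Mon Mar 16 2026, Thu Apr 16 2026, Sat May 16 2026

Gaps: 31, 30, 31, 30, 31, 31 days — not constant. Every event is on the 16th of the month.
Pattern: the 16th of each month.
March 2026: Mon Mar 16 2026.
Next: April 2026 → Thu Apr 16 2026.
Next: May 2026 → Sat May 16 2026.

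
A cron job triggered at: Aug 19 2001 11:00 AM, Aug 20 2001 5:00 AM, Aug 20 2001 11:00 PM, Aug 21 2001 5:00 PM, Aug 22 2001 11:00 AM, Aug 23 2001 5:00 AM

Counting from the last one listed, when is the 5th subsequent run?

Gaps: 18, 18, 18, 18, 18 hours — each event is 18 hours after the previous one.
Aug 23 2001 5:00 AM + 18 h = Aug 23 2001 11:00 PM.
Aug 23 2001 11:00 PM + 18 h = Aug 24 2001 5:00 PM.
Aug 24 2001 5:00 PM + 18 h = Aug 25 2001 11:00 AM.
Aug 25 2001 11:00 AM + 18 h = Aug 26 2001 5:00 AM.
Aug 26 2001 5:00 AM + 18 h = Aug 26 2001 11:00 PM.

Aug 26 2001 11:00 PM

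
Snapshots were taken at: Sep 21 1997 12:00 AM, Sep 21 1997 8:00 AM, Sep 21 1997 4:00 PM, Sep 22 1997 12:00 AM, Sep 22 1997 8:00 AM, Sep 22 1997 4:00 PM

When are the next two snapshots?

The interval is a steady 8 hours (8, 8, 8, 8, 8).
Sep 22 1997 4:00 PM + 8 h = Sep 23 1997 12:00 AM.
Sep 23 1997 12:00 AM + 8 h = Sep 23 1997 8:00 AM.

Sep 23 1997 12:00 AM, Sep 23 1997 8:00 AM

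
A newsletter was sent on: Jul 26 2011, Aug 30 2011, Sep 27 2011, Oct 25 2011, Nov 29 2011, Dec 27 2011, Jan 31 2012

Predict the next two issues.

All Tuesdays; the gaps (35, 28, 28, 35, 28, 35) vary with month length.
This is the last Tuesday of each month.
February 2012 ends with Tuesday Feb 28 2012.
March 2012 ends with Tuesday Mar 27 2012.

Feb 28 2012, Mar 27 2012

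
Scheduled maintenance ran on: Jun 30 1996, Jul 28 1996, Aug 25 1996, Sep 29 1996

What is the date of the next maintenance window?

These are Sundays with 28, 28, 35-day gaps.
Each is the final Sunday of its month — Jun 30 1996 is past the 28th, so '4th Sunday' doesn't fit.
Last Sunday of October 1996: Oct 27 1996.

Oct 27 1996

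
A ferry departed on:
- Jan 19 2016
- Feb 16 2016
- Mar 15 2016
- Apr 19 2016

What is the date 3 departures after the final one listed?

All dates are Tuesdays, 28, 28, 35 days apart.
Specifically, the 3rd Tuesday of each month.
May 2016 — 3rd Tuesday is May 17 2016.
3rd Tuesday of June 2016: Jun 21 2016.
3rd Tuesday of July 2016: Jul 19 2016.

Jul 19 2016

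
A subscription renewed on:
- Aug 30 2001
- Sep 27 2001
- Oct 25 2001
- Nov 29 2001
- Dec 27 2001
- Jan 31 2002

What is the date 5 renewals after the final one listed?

These are Thursdays with 28, 28, 35, 28, 35-day gaps.
Each is the final Thursday of its month — Aug 30 2001 is past the 28th, so '4th Thursday' doesn't fit.
February 2002 ends with Thursday Feb 28 2002.
Last Thursday of March 2002: Mar 28 2002.
Last Thursday of April 2002: Apr 25 2002.
May 2002 ends with Thursday May 30 2002.
June 2002 ends with Thursday Jun 27 2002.

Jun 27 2002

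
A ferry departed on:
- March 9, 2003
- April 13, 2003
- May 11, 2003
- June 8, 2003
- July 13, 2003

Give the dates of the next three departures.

Gaps: 35, 28, 28, 35 days — a mix of 28 and 35. Every date is a Sunday.
Each is the 2nd Sunday of its month.
2nd Sunday of August 2003: August 10, 2003.
2nd Sunday of September 2003: September 14, 2003.
October 2003 — 2nd Sunday is October 12, 2003.

August 10, 2003; September 14, 2003; October 12, 2003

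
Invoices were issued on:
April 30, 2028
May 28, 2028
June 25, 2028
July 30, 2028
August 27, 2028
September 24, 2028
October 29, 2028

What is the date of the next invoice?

November 26, 2028

These are Sundays with 28, 28, 35, 28, 28, 35-day gaps.
Each is the final Sunday of its month — April 30, 2028 is past the 28th, so '4th Sunday' doesn't fit.
November 2028 ends with Sunday November 26, 2028.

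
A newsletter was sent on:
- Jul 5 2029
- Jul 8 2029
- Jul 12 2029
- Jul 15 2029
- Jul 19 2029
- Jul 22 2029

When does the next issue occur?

Jul 26 2029

Gaps: 3, 4, 3, 4, 3 days — not constant, but cyclic with period 2.
The events fall on every Thursday and Sunday.
Next Thursday: Jul 26 2029.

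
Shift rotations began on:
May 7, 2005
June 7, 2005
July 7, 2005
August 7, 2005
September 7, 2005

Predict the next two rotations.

The day-of-month is always 7 (31, 30, 31, 31 days between events).
So this recurs on the 7th of each month.
October 2005: October 7, 2005.
Next: November 2005 → November 7, 2005.

October 7, 2005; November 7, 2005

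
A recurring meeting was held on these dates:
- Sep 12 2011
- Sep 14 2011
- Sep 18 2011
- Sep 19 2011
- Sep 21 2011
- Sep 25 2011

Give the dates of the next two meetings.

The gap pattern 2, 4, 1, 2, 4 repeats every 3 events.
These are the Mondays, Wednesdays and Sundays of each week.
The following Monday is Sep 26 2011.
The following Wednesday is Sep 28 2011.

Sep 26 2011, Sep 28 2011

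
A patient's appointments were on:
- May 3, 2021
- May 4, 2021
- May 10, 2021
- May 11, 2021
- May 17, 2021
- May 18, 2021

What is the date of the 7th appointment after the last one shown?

Every event lands on a Monday or Tuesday (gaps cycle 1, 6, 1, 6, 1).
So the schedule is: every Monday and Tuesday.
Next Monday: May 24, 2021.
The following Tuesday is May 25, 2021.
The following Monday is May 31, 2021.
The following Tuesday is June 1, 2021.
The following Monday is June 7, 2021.
Next Tuesday: June 8, 2021.
The following Monday is June 14, 2021.

June 14, 2021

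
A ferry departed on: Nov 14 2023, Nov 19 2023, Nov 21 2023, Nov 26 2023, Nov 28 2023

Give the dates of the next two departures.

Every event lands on a Tuesday or Sunday (gaps cycle 5, 2, 5, 2).
So the schedule is: every Tuesday and Sunday.
Next Sunday: Dec 3 2023.
Next Tuesday: Dec 5 2023.

Dec 3 2023, Dec 5 2023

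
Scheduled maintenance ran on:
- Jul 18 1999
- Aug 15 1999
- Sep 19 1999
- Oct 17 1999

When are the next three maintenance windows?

Gaps: 28, 35, 28 days — a mix of 28 and 35. Every date is a Sunday.
Each is the 3rd Sunday of its month.
November 1999 — 3rd Sunday is Nov 21 1999.
December 1999 — 3rd Sunday is Dec 19 1999.
January 2000 — 3rd Sunday is Jan 16 2000.

Nov 21 1999, Dec 19 1999, Jan 16 2000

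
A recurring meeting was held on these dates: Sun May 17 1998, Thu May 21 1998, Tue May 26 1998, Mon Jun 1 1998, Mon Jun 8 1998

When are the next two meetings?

Tue Jun 16 1998, Thu Jun 25 1998

Gaps: 4, 5, 6, 7 days — each gap is 1 larger than the previous one.
Next gap: 8 days. Mon Jun 8 1998 + 8 days = Tue Jun 16 1998.
Next gap: 9 days. Tue Jun 16 1998 + 9 days = Thu Jun 25 1998.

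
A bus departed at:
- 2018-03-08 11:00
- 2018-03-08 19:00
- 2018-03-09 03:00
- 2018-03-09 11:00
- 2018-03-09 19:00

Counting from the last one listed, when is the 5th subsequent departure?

2018-03-11 11:00

Gaps: 8, 8, 8, 8 hours — each event is 8 hours after the previous one.
2018-03-09 19:00 + 8 h = 2018-03-10 03:00.
2018-03-10 03:00 + 8 h = 2018-03-10 11:00.
2018-03-10 11:00 + 8 h = 2018-03-10 19:00.
2018-03-10 19:00 + 8 h = 2018-03-11 03:00.
2018-03-11 03:00 + 8 h = 2018-03-11 11:00.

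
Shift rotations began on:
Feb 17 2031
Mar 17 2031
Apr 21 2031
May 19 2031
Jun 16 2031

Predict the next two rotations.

Jul 21 2031, Aug 18 2031

These are Mondays at 28- or 35-day spacing (28, 35, 28, 28).
The pattern: 3rd Monday of the month.
July 2031 — 3rd Monday is Jul 21 2031.
August 2031 — 3rd Monday is Aug 18 2031.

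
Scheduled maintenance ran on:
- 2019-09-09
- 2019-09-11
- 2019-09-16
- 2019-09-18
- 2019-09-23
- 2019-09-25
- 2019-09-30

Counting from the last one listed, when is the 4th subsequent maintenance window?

Every event lands on a Monday or Wednesday (gaps cycle 2, 5, 2, 5, 2, 5).
So the schedule is: every Monday and Wednesday.
The following Wednesday is 2019-10-02.
Next Monday: 2019-10-07.
Next Wednesday: 2019-10-09.
The following Monday is 2019-10-14.

2019-10-14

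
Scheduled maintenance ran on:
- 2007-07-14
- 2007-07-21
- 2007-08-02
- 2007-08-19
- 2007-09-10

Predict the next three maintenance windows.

Gaps: 7, 12, 17, 22 days — each gap is 5 larger than the previous one.
Next gap: 27 days. 2007-09-10 + 27 days = 2007-10-07.
Next gap: 32 days. 2007-10-07 + 32 days = 2007-11-08.
Next gap: 37 days. 2007-11-08 + 37 days = 2007-12-15.

2007-10-07, 2007-11-08, 2007-12-15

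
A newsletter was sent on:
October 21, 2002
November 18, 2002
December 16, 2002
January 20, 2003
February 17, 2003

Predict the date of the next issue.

Gaps: 28, 28, 35, 28 days — a mix of 28 and 35. Every date is a Monday.
Each is the 3rd Monday of its month.
3rd Monday of March 2003: March 17, 2003.

March 17, 2003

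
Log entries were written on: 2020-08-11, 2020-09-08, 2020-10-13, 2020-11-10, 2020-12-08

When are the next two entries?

2021-01-12, 2021-02-09

Gaps: 28, 35, 28, 28 days — a mix of 28 and 35. Every date is a Tuesday.
Each is the 2nd Tuesday of its month.
January 2021 — 2nd Tuesday is 2021-01-12.
February 2021 — 2nd Tuesday is 2021-02-09.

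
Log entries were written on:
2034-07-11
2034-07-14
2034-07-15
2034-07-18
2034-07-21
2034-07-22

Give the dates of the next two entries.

2034-07-25, 2034-07-28

The gap pattern 3, 1, 3, 3, 1 repeats every 3 events.
These are the Tuesdays, Fridays and Saturdays of each week.
Next Tuesday: 2034-07-25.
Next Friday: 2034-07-28.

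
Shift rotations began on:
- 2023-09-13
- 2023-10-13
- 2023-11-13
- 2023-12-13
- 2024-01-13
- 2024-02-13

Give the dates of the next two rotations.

Gaps: 30, 31, 30, 31, 31 days — not constant. Every event is on the 13th of the month.
Pattern: the 13th of each month.
Next: March 2024 → 2024-03-13.
April 2024: 2024-04-13.

2024-03-13, 2024-04-13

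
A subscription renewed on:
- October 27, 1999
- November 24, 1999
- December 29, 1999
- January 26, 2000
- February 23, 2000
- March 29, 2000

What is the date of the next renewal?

April 26, 2000

Every date is a Wednesday; gaps 28, 35, 28, 28, 35 days.
Each is the last Wednesday of its month (at least one falls on the 29th or later, ruling out '4th Wednesday').
April 2000 ends with Wednesday April 26, 2000.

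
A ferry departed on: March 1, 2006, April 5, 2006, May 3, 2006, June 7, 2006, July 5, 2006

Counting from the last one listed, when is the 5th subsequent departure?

December 6, 2006

All dates are Wednesdays, 35, 28, 35, 28 days apart.
Specifically, the 1st Wednesday of each month.
August 2006 — 1st Wednesday is August 2, 2006.
1st Wednesday of September 2006: September 6, 2006.
October 2006 — 1st Wednesday is October 4, 2006.
1st Wednesday of November 2006: November 1, 2006.
December 2006 — 1st Wednesday is December 6, 2006.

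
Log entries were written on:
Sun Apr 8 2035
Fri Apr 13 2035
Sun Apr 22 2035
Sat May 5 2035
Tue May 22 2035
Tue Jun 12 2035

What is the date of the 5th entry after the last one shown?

Sat Nov 24 2035

Gaps: 5, 9, 13, 17, 21 days — each gap is 4 larger than the previous one.
Next gap: 25 days. Tue Jun 12 2035 + 25 days = Sat Jul 7 2035.
Next gap: 29 days. Sat Jul 7 2035 + 29 days = Sun Aug 5 2035.
Next gap: 33 days. Sun Aug 5 2035 + 33 days = Fri Sep 7 2035.
Next gap: 37 days. Fri Sep 7 2035 + 37 days = Sun Oct 14 2035.
Next gap: 41 days. Sun Oct 14 2035 + 41 days = Sat Nov 24 2035.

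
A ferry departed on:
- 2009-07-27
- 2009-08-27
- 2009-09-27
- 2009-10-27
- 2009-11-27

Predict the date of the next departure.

2009-12-27

Each date is the 27th; the gaps (31, 31, 30, 31) track the month lengths.
The rule is the 27th of each month.
Next: December 2009 → 2009-12-27.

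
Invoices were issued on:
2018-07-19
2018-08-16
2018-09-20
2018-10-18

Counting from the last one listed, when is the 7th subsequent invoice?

All dates are Thursdays, 28, 35, 28 days apart.
Specifically, the 3rd Thursday of each month.
November 2018 — 3rd Thursday is 2018-11-15.
December 2018 — 3rd Thursday is 2018-12-20.
3rd Thursday of January 2019: 2019-01-17.
February 2019 — 3rd Thursday is 2019-02-21.
3rd Thursday of March 2019: 2019-03-21.
3rd Thursday of April 2019: 2019-04-18.
May 2019 — 3rd Thursday is 2019-05-16.

2019-05-16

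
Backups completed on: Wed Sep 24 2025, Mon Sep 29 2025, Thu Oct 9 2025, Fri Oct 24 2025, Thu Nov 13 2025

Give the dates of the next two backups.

Intervals are 5, 10, 15, 20 days — an arithmetic progression with common difference 5.
Next gap: 25 days. Thu Nov 13 2025 + 25 days = Mon Dec 8 2025.
Next gap: 30 days. Mon Dec 8 2025 + 30 days = Wed Jan 7 2026.

Mon Dec 8 2025, Wed Jan 7 2026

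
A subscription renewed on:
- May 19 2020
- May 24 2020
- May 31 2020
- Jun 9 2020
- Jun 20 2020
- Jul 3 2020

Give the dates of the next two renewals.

Intervals are 5, 7, 9, 11, 13 days — an arithmetic progression with common difference 2.
Next gap: 15 days. Jul 3 2020 + 15 days = Jul 18 2020.
Next gap: 17 days. Jul 18 2020 + 17 days = Aug 4 2020.

Jul 18 2020, Aug 4 2020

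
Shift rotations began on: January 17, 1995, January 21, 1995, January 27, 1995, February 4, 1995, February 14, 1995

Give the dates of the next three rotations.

Gaps: 4, 6, 8, 10 days — each gap is 2 larger than the previous one.
Next gap: 12 days. February 14, 1995 + 12 days = February 26, 1995.
Next gap: 14 days. February 26, 1995 + 14 days = March 12, 1995.
Next gap: 16 days. March 12, 1995 + 16 days = March 28, 1995.

February 26, 1995; March 12, 1995; March 28, 1995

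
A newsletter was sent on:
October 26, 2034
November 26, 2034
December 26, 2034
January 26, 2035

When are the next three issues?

February 26, 2035; March 26, 2035; April 26, 2035

Gaps: 31, 30, 31 days — not constant. Every event is on the 26th of the month.
Pattern: the 26th of each month.
February 2035: February 26, 2035.
March 2035: March 26, 2035.
April 2035: April 26, 2035.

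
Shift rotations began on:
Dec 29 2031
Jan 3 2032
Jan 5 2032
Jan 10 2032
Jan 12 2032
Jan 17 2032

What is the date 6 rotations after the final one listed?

Feb 7 2032

Gaps: 5, 2, 5, 2, 5 days — not constant, but cyclic with period 2.
The events fall on every Monday and Saturday.
Next Monday: Jan 19 2032.
Next Saturday: Jan 24 2032.
Next Monday: Jan 26 2032.
The following Saturday is Jan 31 2032.
The following Monday is Feb 2 2032.
The following Saturday is Feb 7 2032.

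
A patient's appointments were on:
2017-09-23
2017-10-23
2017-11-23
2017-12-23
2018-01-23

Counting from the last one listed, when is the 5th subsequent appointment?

The day-of-month is always 23 (30, 31, 30, 31 days between events).
So this recurs on the 23rd of each month.
Next: February 2018 → 2018-02-23.
Next: March 2018 → 2018-03-23.
Next: April 2018 → 2018-04-23.
May 2018: 2018-05-23.
Next: June 2018 → 2018-06-23.

2018-06-23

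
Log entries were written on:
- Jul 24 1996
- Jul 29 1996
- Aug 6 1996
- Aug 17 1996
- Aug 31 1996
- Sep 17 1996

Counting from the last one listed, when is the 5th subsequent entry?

The spacing grows by 3 each time: 5, 8, 11, 14, 17 days.
Next gap: 20 days. Sep 17 1996 + 20 days = Oct 7 1996.
Next gap: 23 days. Oct 7 1996 + 23 days = Oct 30 1996.
Next gap: 26 days. Oct 30 1996 + 26 days = Nov 25 1996.
Next gap: 29 days. Nov 25 1996 + 29 days = Dec 24 1996.
Next gap: 32 days. Dec 24 1996 + 32 days = Jan 25 1997.

Jan 25 1997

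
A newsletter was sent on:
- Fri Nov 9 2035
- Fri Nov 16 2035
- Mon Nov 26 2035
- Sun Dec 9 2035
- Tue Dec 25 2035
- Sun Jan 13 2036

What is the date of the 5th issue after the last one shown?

Sun Jun 1 2036

Intervals are 7, 10, 13, 16, 19 days — an arithmetic progression with common difference 3.
Next gap: 22 days. Sun Jan 13 2036 + 22 days = Mon Feb 4 2036.
Next gap: 25 days. Mon Feb 4 2036 + 25 days = Fri Feb 29 2036.
Next gap: 28 days. Fri Feb 29 2036 + 28 days = Fri Mar 28 2036.
Next gap: 31 days. Fri Mar 28 2036 + 31 days = Mon Apr 28 2036.
Next gap: 34 days. Mon Apr 28 2036 + 34 days = Sun Jun 1 2036.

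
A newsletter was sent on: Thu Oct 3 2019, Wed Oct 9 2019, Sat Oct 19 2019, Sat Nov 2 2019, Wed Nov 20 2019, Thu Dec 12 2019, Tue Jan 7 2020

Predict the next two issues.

The spacing grows by 4 each time: 6, 10, 14, 18, 22, 26 days.
Next gap: 30 days. Tue Jan 7 2020 + 30 days = Thu Feb 6 2020.
Next gap: 34 days. Thu Feb 6 2020 + 34 days = Wed Mar 11 2020.

Thu Feb 6 2020, Wed Mar 11 2020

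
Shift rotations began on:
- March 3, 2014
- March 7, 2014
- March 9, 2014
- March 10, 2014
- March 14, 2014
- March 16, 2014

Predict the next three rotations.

March 17, 2014; March 21, 2014; March 23, 2014

The gap pattern 4, 2, 1, 4, 2 repeats every 3 events.
These are the Mondays, Fridays and Sundays of each week.
Next Monday: March 17, 2014.
The following Friday is March 21, 2014.
Next Sunday: March 23, 2014.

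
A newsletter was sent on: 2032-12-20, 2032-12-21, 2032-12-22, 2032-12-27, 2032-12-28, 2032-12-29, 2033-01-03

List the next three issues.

The gap pattern 1, 1, 5, 1, 1, 5 repeats every 3 events.
These are the Mondays, Tuesdays and Wednesdays of each week.
Next Tuesday: 2033-01-04.
The following Wednesday is 2033-01-05.
Next Monday: 2033-01-10.

2033-01-04, 2033-01-05, 2033-01-10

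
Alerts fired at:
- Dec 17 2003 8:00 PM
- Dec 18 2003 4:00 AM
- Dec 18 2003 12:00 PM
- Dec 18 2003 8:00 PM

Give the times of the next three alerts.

Gaps: 8, 8, 8 hours — each event is 8 hours after the previous one.
Dec 18 2003 8:00 PM + 8 h = Dec 19 2003 4:00 AM.
Dec 19 2003 4:00 AM + 8 h = Dec 19 2003 12:00 PM.
Dec 19 2003 12:00 PM + 8 h = Dec 19 2003 8:00 PM.

Dec 19 2003 4:00 AM, Dec 19 2003 12:00 PM, Dec 19 2003 8:00 PM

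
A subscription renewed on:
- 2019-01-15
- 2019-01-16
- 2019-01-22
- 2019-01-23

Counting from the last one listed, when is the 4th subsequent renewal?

Every event lands on a Tuesday or Wednesday (gaps cycle 1, 6, 1).
So the schedule is: every Tuesday and Wednesday.
Next Tuesday: 2019-01-29.
The following Wednesday is 2019-01-30.
Next Tuesday: 2019-02-05.
The following Wednesday is 2019-02-06.

2019-02-06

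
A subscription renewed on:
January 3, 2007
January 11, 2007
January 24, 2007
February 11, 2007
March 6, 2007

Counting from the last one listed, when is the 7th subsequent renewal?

January 1, 2008

Gaps: 8, 13, 18, 23 days — each gap is 5 larger than the previous one.
Next gap: 28 days. March 6, 2007 + 28 days = April 3, 2007.
Next gap: 33 days. April 3, 2007 + 33 days = May 6, 2007.
Next gap: 38 days. May 6, 2007 + 38 days = June 13, 2007.
Next gap: 43 days. June 13, 2007 + 43 days = July 26, 2007.
Next gap: 48 days. July 26, 2007 + 48 days = September 12, 2007.
Next gap: 53 days. September 12, 2007 + 53 days = November 4, 2007.
Next gap: 58 days. November 4, 2007 + 58 days = January 1, 2008.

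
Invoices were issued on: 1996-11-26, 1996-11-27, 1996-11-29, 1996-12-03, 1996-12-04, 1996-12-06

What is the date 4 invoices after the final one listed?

1996-12-17

The gap pattern 1, 2, 4, 1, 2 repeats every 3 events.
These are the Tuesdays, Wednesdays and Fridays of each week.
Next Tuesday: 1996-12-10.
Next Wednesday: 1996-12-11.
The following Friday is 1996-12-13.
Next Tuesday: 1996-12-17.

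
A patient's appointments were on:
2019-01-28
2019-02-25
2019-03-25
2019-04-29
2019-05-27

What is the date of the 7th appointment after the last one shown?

Every date is a Monday; gaps 28, 28, 35, 28 days.
Each is the last Monday of its month (at least one falls on the 29th or later, ruling out '4th Monday').
June 2019 ends with Monday 2019-06-24.
July 2019 ends with Monday 2019-07-29.
August 2019 ends with Monday 2019-08-26.
Last Monday of September 2019: 2019-09-30.
October 2019 ends with Monday 2019-10-28.
November 2019 ends with Monday 2019-11-25.
December 2019 ends with Monday 2019-12-30.

2019-12-30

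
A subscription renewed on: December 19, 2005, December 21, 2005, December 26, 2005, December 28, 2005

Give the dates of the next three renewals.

Gaps: 2, 5, 2 days — not constant, but cyclic with period 2.
The events fall on every Monday and Wednesday.
The following Monday is January 2, 2006.
Next Wednesday: January 4, 2006.
The following Monday is January 9, 2006.

January 2, 2006; January 4, 2006; January 9, 2006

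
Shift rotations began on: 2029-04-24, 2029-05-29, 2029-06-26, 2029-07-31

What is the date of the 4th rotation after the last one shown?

All Tuesdays; the gaps (35, 28, 35) vary with month length.
This is the last Tuesday of each month.
Last Tuesday of August 2029: 2029-08-28.
Last Tuesday of September 2029: 2029-09-25.
Last Tuesday of October 2029: 2029-10-30.
November 2029 ends with Tuesday 2029-11-27.

2029-11-27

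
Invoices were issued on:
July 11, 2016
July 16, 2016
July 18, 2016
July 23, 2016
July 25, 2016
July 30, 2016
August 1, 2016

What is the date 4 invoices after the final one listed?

Every event lands on a Monday or Saturday (gaps cycle 5, 2, 5, 2, 5, 2).
So the schedule is: every Monday and Saturday.
Next Saturday: August 6, 2016.
Next Monday: August 8, 2016.
The following Saturday is August 13, 2016.
Next Monday: August 15, 2016.

August 15, 2016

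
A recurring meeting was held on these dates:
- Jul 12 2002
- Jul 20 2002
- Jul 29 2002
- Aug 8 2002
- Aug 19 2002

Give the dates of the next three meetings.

Intervals are 8, 9, 10, 11 days — an arithmetic progression with common difference 1.
Next gap: 12 days. Aug 19 2002 + 12 days = Aug 31 2002.
Next gap: 13 days. Aug 31 2002 + 13 days = Sep 13 2002.
Next gap: 14 days. Sep 13 2002 + 14 days = Sep 27 2002.

Aug 31 2002, Sep 13 2002, Sep 27 2002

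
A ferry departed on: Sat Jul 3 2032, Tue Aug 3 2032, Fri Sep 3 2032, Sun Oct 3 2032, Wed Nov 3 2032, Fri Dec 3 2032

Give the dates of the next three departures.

Gaps: 31, 31, 30, 31, 30 days — not constant. Every event is on the 3rd of the month.
Pattern: the 3rd of each month.
January 2033: Mon Jan 3 2033.
February 2033: Thu Feb 3 2033.
March 2033: Thu Mar 3 2033.

Mon Jan 3 2033, Thu Feb 3 2033, Thu Mar 3 2033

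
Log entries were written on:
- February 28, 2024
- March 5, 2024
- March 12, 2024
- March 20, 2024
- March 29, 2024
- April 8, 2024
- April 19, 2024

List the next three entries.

May 1, 2024; May 14, 2024; May 28, 2024

Intervals are 6, 7, 8, 9, 10, 11 days — an arithmetic progression with common difference 1.
Next gap: 12 days. April 19, 2024 + 12 days = May 1, 2024.
Next gap: 13 days. May 1, 2024 + 13 days = May 14, 2024.
Next gap: 14 days. May 14, 2024 + 14 days = May 28, 2024.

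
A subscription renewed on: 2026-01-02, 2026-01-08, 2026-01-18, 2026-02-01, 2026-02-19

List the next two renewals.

Gaps: 6, 10, 14, 18 days — each gap is 4 larger than the previous one.
Next gap: 22 days. 2026-02-19 + 22 days = 2026-03-13.
Next gap: 26 days. 2026-03-13 + 26 days = 2026-04-08.

2026-03-13, 2026-04-08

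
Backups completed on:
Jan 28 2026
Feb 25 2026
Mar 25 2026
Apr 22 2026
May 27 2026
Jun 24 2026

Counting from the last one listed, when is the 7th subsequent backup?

These are Wednesdays at 28- or 35-day spacing (28, 28, 28, 35, 28).
The pattern: 4th Wednesday of the month.
July 2026 — 4th Wednesday is Jul 22 2026.
4th Wednesday of August 2026: Aug 26 2026.
4th Wednesday of September 2026: Sep 23 2026.
4th Wednesday of October 2026: Oct 28 2026.
November 2026 — 4th Wednesday is Nov 25 2026.
December 2026 — 4th Wednesday is Dec 23 2026.
4th Wednesday of January 2027: Jan 27 2027.

Jan 27 2027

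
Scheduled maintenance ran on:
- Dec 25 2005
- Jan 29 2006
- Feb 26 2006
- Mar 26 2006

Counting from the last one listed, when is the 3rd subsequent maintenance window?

Jun 25 2006

All Sundays; the gaps (35, 28, 28) vary with month length.
This is the last Sunday of each month.
April 2006 ends with Sunday Apr 30 2006.
Last Sunday of May 2006: May 28 2006.
June 2006 ends with Sunday Jun 25 2006.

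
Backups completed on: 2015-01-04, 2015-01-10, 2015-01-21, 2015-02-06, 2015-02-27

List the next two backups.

The spacing grows by 5 each time: 6, 11, 16, 21 days.
Next gap: 26 days. 2015-02-27 + 26 days = 2015-03-25.
Next gap: 31 days. 2015-03-25 + 31 days = 2015-04-25.

2015-03-25, 2015-04-25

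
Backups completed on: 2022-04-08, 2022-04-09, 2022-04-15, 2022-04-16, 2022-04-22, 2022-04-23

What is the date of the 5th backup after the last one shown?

2022-05-13

Every event lands on a Friday or Saturday (gaps cycle 1, 6, 1, 6, 1).
So the schedule is: every Friday and Saturday.
The following Friday is 2022-04-29.
Next Saturday: 2022-04-30.
Next Friday: 2022-05-06.
Next Saturday: 2022-05-07.
The following Friday is 2022-05-13.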